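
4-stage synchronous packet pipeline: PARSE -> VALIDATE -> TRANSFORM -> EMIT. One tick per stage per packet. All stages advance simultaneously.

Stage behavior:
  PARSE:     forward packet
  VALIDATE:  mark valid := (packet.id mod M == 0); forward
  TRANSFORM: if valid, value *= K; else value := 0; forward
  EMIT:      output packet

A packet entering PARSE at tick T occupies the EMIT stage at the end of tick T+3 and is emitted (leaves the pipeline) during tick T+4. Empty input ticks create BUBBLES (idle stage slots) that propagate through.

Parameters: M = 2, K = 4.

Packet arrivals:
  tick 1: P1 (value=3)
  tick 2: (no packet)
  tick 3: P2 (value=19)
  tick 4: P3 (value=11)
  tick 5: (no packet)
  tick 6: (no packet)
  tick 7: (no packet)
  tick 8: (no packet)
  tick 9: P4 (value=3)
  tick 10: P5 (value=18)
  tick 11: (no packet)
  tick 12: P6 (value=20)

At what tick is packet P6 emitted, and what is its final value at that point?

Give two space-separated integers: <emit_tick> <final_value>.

Answer: 16 80

Derivation:
Tick 1: [PARSE:P1(v=3,ok=F), VALIDATE:-, TRANSFORM:-, EMIT:-] out:-; in:P1
Tick 2: [PARSE:-, VALIDATE:P1(v=3,ok=F), TRANSFORM:-, EMIT:-] out:-; in:-
Tick 3: [PARSE:P2(v=19,ok=F), VALIDATE:-, TRANSFORM:P1(v=0,ok=F), EMIT:-] out:-; in:P2
Tick 4: [PARSE:P3(v=11,ok=F), VALIDATE:P2(v=19,ok=T), TRANSFORM:-, EMIT:P1(v=0,ok=F)] out:-; in:P3
Tick 5: [PARSE:-, VALIDATE:P3(v=11,ok=F), TRANSFORM:P2(v=76,ok=T), EMIT:-] out:P1(v=0); in:-
Tick 6: [PARSE:-, VALIDATE:-, TRANSFORM:P3(v=0,ok=F), EMIT:P2(v=76,ok=T)] out:-; in:-
Tick 7: [PARSE:-, VALIDATE:-, TRANSFORM:-, EMIT:P3(v=0,ok=F)] out:P2(v=76); in:-
Tick 8: [PARSE:-, VALIDATE:-, TRANSFORM:-, EMIT:-] out:P3(v=0); in:-
Tick 9: [PARSE:P4(v=3,ok=F), VALIDATE:-, TRANSFORM:-, EMIT:-] out:-; in:P4
Tick 10: [PARSE:P5(v=18,ok=F), VALIDATE:P4(v=3,ok=T), TRANSFORM:-, EMIT:-] out:-; in:P5
Tick 11: [PARSE:-, VALIDATE:P5(v=18,ok=F), TRANSFORM:P4(v=12,ok=T), EMIT:-] out:-; in:-
Tick 12: [PARSE:P6(v=20,ok=F), VALIDATE:-, TRANSFORM:P5(v=0,ok=F), EMIT:P4(v=12,ok=T)] out:-; in:P6
Tick 13: [PARSE:-, VALIDATE:P6(v=20,ok=T), TRANSFORM:-, EMIT:P5(v=0,ok=F)] out:P4(v=12); in:-
Tick 14: [PARSE:-, VALIDATE:-, TRANSFORM:P6(v=80,ok=T), EMIT:-] out:P5(v=0); in:-
Tick 15: [PARSE:-, VALIDATE:-, TRANSFORM:-, EMIT:P6(v=80,ok=T)] out:-; in:-
Tick 16: [PARSE:-, VALIDATE:-, TRANSFORM:-, EMIT:-] out:P6(v=80); in:-
P6: arrives tick 12, valid=True (id=6, id%2=0), emit tick 16, final value 80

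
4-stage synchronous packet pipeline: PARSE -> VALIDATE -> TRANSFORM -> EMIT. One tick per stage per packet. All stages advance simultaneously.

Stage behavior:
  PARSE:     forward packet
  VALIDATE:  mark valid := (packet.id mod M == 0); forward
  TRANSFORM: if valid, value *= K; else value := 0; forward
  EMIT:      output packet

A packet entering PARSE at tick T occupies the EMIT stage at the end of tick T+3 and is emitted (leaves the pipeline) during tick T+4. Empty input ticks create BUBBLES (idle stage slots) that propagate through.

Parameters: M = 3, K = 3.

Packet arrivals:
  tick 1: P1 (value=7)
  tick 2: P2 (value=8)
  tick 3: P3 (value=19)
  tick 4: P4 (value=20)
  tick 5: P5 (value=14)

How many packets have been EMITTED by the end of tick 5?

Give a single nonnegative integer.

Answer: 1

Derivation:
Tick 1: [PARSE:P1(v=7,ok=F), VALIDATE:-, TRANSFORM:-, EMIT:-] out:-; in:P1
Tick 2: [PARSE:P2(v=8,ok=F), VALIDATE:P1(v=7,ok=F), TRANSFORM:-, EMIT:-] out:-; in:P2
Tick 3: [PARSE:P3(v=19,ok=F), VALIDATE:P2(v=8,ok=F), TRANSFORM:P1(v=0,ok=F), EMIT:-] out:-; in:P3
Tick 4: [PARSE:P4(v=20,ok=F), VALIDATE:P3(v=19,ok=T), TRANSFORM:P2(v=0,ok=F), EMIT:P1(v=0,ok=F)] out:-; in:P4
Tick 5: [PARSE:P5(v=14,ok=F), VALIDATE:P4(v=20,ok=F), TRANSFORM:P3(v=57,ok=T), EMIT:P2(v=0,ok=F)] out:P1(v=0); in:P5
Emitted by tick 5: ['P1']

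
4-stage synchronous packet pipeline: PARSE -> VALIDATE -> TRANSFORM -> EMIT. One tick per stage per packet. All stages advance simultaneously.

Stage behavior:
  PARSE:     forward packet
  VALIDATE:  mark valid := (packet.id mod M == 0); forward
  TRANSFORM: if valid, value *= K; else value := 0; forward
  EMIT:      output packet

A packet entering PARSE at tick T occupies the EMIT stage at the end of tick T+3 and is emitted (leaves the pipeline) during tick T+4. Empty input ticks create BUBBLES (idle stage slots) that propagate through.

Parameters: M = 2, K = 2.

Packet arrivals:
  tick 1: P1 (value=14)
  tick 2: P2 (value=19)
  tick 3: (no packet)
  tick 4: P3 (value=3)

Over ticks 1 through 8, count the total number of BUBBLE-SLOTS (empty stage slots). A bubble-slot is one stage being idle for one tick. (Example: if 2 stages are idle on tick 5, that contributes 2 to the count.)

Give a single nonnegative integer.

Tick 1: [PARSE:P1(v=14,ok=F), VALIDATE:-, TRANSFORM:-, EMIT:-] out:-; bubbles=3
Tick 2: [PARSE:P2(v=19,ok=F), VALIDATE:P1(v=14,ok=F), TRANSFORM:-, EMIT:-] out:-; bubbles=2
Tick 3: [PARSE:-, VALIDATE:P2(v=19,ok=T), TRANSFORM:P1(v=0,ok=F), EMIT:-] out:-; bubbles=2
Tick 4: [PARSE:P3(v=3,ok=F), VALIDATE:-, TRANSFORM:P2(v=38,ok=T), EMIT:P1(v=0,ok=F)] out:-; bubbles=1
Tick 5: [PARSE:-, VALIDATE:P3(v=3,ok=F), TRANSFORM:-, EMIT:P2(v=38,ok=T)] out:P1(v=0); bubbles=2
Tick 6: [PARSE:-, VALIDATE:-, TRANSFORM:P3(v=0,ok=F), EMIT:-] out:P2(v=38); bubbles=3
Tick 7: [PARSE:-, VALIDATE:-, TRANSFORM:-, EMIT:P3(v=0,ok=F)] out:-; bubbles=3
Tick 8: [PARSE:-, VALIDATE:-, TRANSFORM:-, EMIT:-] out:P3(v=0); bubbles=4
Total bubble-slots: 20

Answer: 20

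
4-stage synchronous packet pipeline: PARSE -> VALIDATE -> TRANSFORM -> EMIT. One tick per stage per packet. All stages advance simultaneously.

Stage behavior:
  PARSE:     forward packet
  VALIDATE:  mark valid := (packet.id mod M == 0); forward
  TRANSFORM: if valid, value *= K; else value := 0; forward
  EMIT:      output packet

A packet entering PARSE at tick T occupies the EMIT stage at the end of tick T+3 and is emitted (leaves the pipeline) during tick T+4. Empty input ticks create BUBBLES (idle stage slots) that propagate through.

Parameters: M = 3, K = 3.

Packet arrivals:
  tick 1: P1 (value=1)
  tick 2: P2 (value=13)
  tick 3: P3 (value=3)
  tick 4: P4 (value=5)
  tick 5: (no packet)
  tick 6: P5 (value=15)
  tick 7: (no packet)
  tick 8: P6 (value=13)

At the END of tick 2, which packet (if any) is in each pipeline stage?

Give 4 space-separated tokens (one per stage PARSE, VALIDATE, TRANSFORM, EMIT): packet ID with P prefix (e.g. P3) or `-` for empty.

Answer: P2 P1 - -

Derivation:
Tick 1: [PARSE:P1(v=1,ok=F), VALIDATE:-, TRANSFORM:-, EMIT:-] out:-; in:P1
Tick 2: [PARSE:P2(v=13,ok=F), VALIDATE:P1(v=1,ok=F), TRANSFORM:-, EMIT:-] out:-; in:P2
At end of tick 2: ['P2', 'P1', '-', '-']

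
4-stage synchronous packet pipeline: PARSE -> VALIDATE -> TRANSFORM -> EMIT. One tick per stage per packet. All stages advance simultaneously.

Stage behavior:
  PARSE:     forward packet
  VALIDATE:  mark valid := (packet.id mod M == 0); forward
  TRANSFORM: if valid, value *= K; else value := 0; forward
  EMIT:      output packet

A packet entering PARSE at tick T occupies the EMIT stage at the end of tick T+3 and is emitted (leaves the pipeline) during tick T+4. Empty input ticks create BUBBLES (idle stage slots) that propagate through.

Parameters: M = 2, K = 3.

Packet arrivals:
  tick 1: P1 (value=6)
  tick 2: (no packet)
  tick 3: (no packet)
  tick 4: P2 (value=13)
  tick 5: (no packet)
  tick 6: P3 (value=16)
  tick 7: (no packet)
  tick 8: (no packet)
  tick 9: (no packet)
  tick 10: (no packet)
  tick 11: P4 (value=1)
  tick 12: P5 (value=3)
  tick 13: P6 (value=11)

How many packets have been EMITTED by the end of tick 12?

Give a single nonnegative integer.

Answer: 3

Derivation:
Tick 1: [PARSE:P1(v=6,ok=F), VALIDATE:-, TRANSFORM:-, EMIT:-] out:-; in:P1
Tick 2: [PARSE:-, VALIDATE:P1(v=6,ok=F), TRANSFORM:-, EMIT:-] out:-; in:-
Tick 3: [PARSE:-, VALIDATE:-, TRANSFORM:P1(v=0,ok=F), EMIT:-] out:-; in:-
Tick 4: [PARSE:P2(v=13,ok=F), VALIDATE:-, TRANSFORM:-, EMIT:P1(v=0,ok=F)] out:-; in:P2
Tick 5: [PARSE:-, VALIDATE:P2(v=13,ok=T), TRANSFORM:-, EMIT:-] out:P1(v=0); in:-
Tick 6: [PARSE:P3(v=16,ok=F), VALIDATE:-, TRANSFORM:P2(v=39,ok=T), EMIT:-] out:-; in:P3
Tick 7: [PARSE:-, VALIDATE:P3(v=16,ok=F), TRANSFORM:-, EMIT:P2(v=39,ok=T)] out:-; in:-
Tick 8: [PARSE:-, VALIDATE:-, TRANSFORM:P3(v=0,ok=F), EMIT:-] out:P2(v=39); in:-
Tick 9: [PARSE:-, VALIDATE:-, TRANSFORM:-, EMIT:P3(v=0,ok=F)] out:-; in:-
Tick 10: [PARSE:-, VALIDATE:-, TRANSFORM:-, EMIT:-] out:P3(v=0); in:-
Tick 11: [PARSE:P4(v=1,ok=F), VALIDATE:-, TRANSFORM:-, EMIT:-] out:-; in:P4
Tick 12: [PARSE:P5(v=3,ok=F), VALIDATE:P4(v=1,ok=T), TRANSFORM:-, EMIT:-] out:-; in:P5
Emitted by tick 12: ['P1', 'P2', 'P3']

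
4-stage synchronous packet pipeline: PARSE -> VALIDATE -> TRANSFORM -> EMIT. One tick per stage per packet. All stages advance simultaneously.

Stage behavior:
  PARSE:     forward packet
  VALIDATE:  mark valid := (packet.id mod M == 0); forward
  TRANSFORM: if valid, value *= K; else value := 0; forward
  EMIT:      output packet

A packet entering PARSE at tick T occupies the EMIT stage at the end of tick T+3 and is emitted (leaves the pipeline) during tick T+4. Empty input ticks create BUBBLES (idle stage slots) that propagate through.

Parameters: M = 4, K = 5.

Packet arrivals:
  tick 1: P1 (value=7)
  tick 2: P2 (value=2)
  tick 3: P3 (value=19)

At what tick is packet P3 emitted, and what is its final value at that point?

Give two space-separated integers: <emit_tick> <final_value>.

Answer: 7 0

Derivation:
Tick 1: [PARSE:P1(v=7,ok=F), VALIDATE:-, TRANSFORM:-, EMIT:-] out:-; in:P1
Tick 2: [PARSE:P2(v=2,ok=F), VALIDATE:P1(v=7,ok=F), TRANSFORM:-, EMIT:-] out:-; in:P2
Tick 3: [PARSE:P3(v=19,ok=F), VALIDATE:P2(v=2,ok=F), TRANSFORM:P1(v=0,ok=F), EMIT:-] out:-; in:P3
Tick 4: [PARSE:-, VALIDATE:P3(v=19,ok=F), TRANSFORM:P2(v=0,ok=F), EMIT:P1(v=0,ok=F)] out:-; in:-
Tick 5: [PARSE:-, VALIDATE:-, TRANSFORM:P3(v=0,ok=F), EMIT:P2(v=0,ok=F)] out:P1(v=0); in:-
Tick 6: [PARSE:-, VALIDATE:-, TRANSFORM:-, EMIT:P3(v=0,ok=F)] out:P2(v=0); in:-
Tick 7: [PARSE:-, VALIDATE:-, TRANSFORM:-, EMIT:-] out:P3(v=0); in:-
P3: arrives tick 3, valid=False (id=3, id%4=3), emit tick 7, final value 0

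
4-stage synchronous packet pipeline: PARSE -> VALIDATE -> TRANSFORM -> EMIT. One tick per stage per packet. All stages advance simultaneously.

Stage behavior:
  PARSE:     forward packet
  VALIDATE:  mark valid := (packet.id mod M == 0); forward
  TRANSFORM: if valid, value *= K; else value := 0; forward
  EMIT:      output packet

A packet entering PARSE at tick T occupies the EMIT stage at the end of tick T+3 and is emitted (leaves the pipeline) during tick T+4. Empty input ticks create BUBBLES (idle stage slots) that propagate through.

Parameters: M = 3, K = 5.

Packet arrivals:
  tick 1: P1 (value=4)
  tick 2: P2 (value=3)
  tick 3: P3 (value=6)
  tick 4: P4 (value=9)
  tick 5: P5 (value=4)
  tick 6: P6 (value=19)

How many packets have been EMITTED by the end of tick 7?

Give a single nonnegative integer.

Tick 1: [PARSE:P1(v=4,ok=F), VALIDATE:-, TRANSFORM:-, EMIT:-] out:-; in:P1
Tick 2: [PARSE:P2(v=3,ok=F), VALIDATE:P1(v=4,ok=F), TRANSFORM:-, EMIT:-] out:-; in:P2
Tick 3: [PARSE:P3(v=6,ok=F), VALIDATE:P2(v=3,ok=F), TRANSFORM:P1(v=0,ok=F), EMIT:-] out:-; in:P3
Tick 4: [PARSE:P4(v=9,ok=F), VALIDATE:P3(v=6,ok=T), TRANSFORM:P2(v=0,ok=F), EMIT:P1(v=0,ok=F)] out:-; in:P4
Tick 5: [PARSE:P5(v=4,ok=F), VALIDATE:P4(v=9,ok=F), TRANSFORM:P3(v=30,ok=T), EMIT:P2(v=0,ok=F)] out:P1(v=0); in:P5
Tick 6: [PARSE:P6(v=19,ok=F), VALIDATE:P5(v=4,ok=F), TRANSFORM:P4(v=0,ok=F), EMIT:P3(v=30,ok=T)] out:P2(v=0); in:P6
Tick 7: [PARSE:-, VALIDATE:P6(v=19,ok=T), TRANSFORM:P5(v=0,ok=F), EMIT:P4(v=0,ok=F)] out:P3(v=30); in:-
Emitted by tick 7: ['P1', 'P2', 'P3']

Answer: 3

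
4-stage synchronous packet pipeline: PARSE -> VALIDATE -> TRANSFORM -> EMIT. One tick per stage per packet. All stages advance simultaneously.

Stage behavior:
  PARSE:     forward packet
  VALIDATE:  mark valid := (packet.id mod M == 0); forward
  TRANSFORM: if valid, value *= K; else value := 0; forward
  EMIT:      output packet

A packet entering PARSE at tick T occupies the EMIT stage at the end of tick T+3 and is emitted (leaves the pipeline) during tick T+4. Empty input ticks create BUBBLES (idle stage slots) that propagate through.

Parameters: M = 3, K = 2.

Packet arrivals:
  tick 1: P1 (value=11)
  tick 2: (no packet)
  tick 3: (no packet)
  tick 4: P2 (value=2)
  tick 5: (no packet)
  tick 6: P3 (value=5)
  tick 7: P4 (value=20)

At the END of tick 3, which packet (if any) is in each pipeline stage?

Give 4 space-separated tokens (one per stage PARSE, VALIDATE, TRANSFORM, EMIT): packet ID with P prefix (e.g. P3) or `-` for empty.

Tick 1: [PARSE:P1(v=11,ok=F), VALIDATE:-, TRANSFORM:-, EMIT:-] out:-; in:P1
Tick 2: [PARSE:-, VALIDATE:P1(v=11,ok=F), TRANSFORM:-, EMIT:-] out:-; in:-
Tick 3: [PARSE:-, VALIDATE:-, TRANSFORM:P1(v=0,ok=F), EMIT:-] out:-; in:-
At end of tick 3: ['-', '-', 'P1', '-']

Answer: - - P1 -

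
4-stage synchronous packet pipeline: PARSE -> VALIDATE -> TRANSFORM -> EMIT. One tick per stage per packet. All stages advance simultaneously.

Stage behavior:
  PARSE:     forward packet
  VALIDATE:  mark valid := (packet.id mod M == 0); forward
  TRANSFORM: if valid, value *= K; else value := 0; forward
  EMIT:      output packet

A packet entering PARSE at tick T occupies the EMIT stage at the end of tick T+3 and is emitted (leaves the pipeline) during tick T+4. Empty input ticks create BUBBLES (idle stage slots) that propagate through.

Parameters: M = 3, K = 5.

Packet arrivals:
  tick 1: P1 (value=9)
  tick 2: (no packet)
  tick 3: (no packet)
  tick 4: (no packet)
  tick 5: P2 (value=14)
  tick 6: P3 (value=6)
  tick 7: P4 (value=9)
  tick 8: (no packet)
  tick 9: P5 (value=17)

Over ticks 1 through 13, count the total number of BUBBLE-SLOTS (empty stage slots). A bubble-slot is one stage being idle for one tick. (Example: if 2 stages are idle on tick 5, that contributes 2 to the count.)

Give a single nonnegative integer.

Tick 1: [PARSE:P1(v=9,ok=F), VALIDATE:-, TRANSFORM:-, EMIT:-] out:-; bubbles=3
Tick 2: [PARSE:-, VALIDATE:P1(v=9,ok=F), TRANSFORM:-, EMIT:-] out:-; bubbles=3
Tick 3: [PARSE:-, VALIDATE:-, TRANSFORM:P1(v=0,ok=F), EMIT:-] out:-; bubbles=3
Tick 4: [PARSE:-, VALIDATE:-, TRANSFORM:-, EMIT:P1(v=0,ok=F)] out:-; bubbles=3
Tick 5: [PARSE:P2(v=14,ok=F), VALIDATE:-, TRANSFORM:-, EMIT:-] out:P1(v=0); bubbles=3
Tick 6: [PARSE:P3(v=6,ok=F), VALIDATE:P2(v=14,ok=F), TRANSFORM:-, EMIT:-] out:-; bubbles=2
Tick 7: [PARSE:P4(v=9,ok=F), VALIDATE:P3(v=6,ok=T), TRANSFORM:P2(v=0,ok=F), EMIT:-] out:-; bubbles=1
Tick 8: [PARSE:-, VALIDATE:P4(v=9,ok=F), TRANSFORM:P3(v=30,ok=T), EMIT:P2(v=0,ok=F)] out:-; bubbles=1
Tick 9: [PARSE:P5(v=17,ok=F), VALIDATE:-, TRANSFORM:P4(v=0,ok=F), EMIT:P3(v=30,ok=T)] out:P2(v=0); bubbles=1
Tick 10: [PARSE:-, VALIDATE:P5(v=17,ok=F), TRANSFORM:-, EMIT:P4(v=0,ok=F)] out:P3(v=30); bubbles=2
Tick 11: [PARSE:-, VALIDATE:-, TRANSFORM:P5(v=0,ok=F), EMIT:-] out:P4(v=0); bubbles=3
Tick 12: [PARSE:-, VALIDATE:-, TRANSFORM:-, EMIT:P5(v=0,ok=F)] out:-; bubbles=3
Tick 13: [PARSE:-, VALIDATE:-, TRANSFORM:-, EMIT:-] out:P5(v=0); bubbles=4
Total bubble-slots: 32

Answer: 32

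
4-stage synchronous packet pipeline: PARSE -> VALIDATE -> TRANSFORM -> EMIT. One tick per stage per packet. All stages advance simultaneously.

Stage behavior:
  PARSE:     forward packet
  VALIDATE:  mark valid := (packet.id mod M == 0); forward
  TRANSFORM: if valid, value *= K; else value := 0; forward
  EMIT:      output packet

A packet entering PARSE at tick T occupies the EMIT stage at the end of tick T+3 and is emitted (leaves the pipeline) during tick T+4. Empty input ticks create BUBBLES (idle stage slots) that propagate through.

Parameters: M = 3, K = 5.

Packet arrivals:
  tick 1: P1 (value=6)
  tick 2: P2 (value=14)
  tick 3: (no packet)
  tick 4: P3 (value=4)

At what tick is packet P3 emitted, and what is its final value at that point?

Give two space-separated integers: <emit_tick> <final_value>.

Answer: 8 20

Derivation:
Tick 1: [PARSE:P1(v=6,ok=F), VALIDATE:-, TRANSFORM:-, EMIT:-] out:-; in:P1
Tick 2: [PARSE:P2(v=14,ok=F), VALIDATE:P1(v=6,ok=F), TRANSFORM:-, EMIT:-] out:-; in:P2
Tick 3: [PARSE:-, VALIDATE:P2(v=14,ok=F), TRANSFORM:P1(v=0,ok=F), EMIT:-] out:-; in:-
Tick 4: [PARSE:P3(v=4,ok=F), VALIDATE:-, TRANSFORM:P2(v=0,ok=F), EMIT:P1(v=0,ok=F)] out:-; in:P3
Tick 5: [PARSE:-, VALIDATE:P3(v=4,ok=T), TRANSFORM:-, EMIT:P2(v=0,ok=F)] out:P1(v=0); in:-
Tick 6: [PARSE:-, VALIDATE:-, TRANSFORM:P3(v=20,ok=T), EMIT:-] out:P2(v=0); in:-
Tick 7: [PARSE:-, VALIDATE:-, TRANSFORM:-, EMIT:P3(v=20,ok=T)] out:-; in:-
Tick 8: [PARSE:-, VALIDATE:-, TRANSFORM:-, EMIT:-] out:P3(v=20); in:-
P3: arrives tick 4, valid=True (id=3, id%3=0), emit tick 8, final value 20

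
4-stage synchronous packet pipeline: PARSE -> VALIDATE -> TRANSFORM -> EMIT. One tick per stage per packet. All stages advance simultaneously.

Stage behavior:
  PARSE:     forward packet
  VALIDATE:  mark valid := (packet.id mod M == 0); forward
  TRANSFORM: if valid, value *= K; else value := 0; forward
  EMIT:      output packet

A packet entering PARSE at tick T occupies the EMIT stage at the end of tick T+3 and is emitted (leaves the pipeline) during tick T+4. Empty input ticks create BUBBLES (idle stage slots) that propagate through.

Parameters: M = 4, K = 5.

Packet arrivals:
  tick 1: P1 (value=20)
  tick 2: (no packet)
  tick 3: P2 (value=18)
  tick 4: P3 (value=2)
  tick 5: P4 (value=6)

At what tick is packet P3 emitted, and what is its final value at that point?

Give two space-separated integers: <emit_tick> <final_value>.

Tick 1: [PARSE:P1(v=20,ok=F), VALIDATE:-, TRANSFORM:-, EMIT:-] out:-; in:P1
Tick 2: [PARSE:-, VALIDATE:P1(v=20,ok=F), TRANSFORM:-, EMIT:-] out:-; in:-
Tick 3: [PARSE:P2(v=18,ok=F), VALIDATE:-, TRANSFORM:P1(v=0,ok=F), EMIT:-] out:-; in:P2
Tick 4: [PARSE:P3(v=2,ok=F), VALIDATE:P2(v=18,ok=F), TRANSFORM:-, EMIT:P1(v=0,ok=F)] out:-; in:P3
Tick 5: [PARSE:P4(v=6,ok=F), VALIDATE:P3(v=2,ok=F), TRANSFORM:P2(v=0,ok=F), EMIT:-] out:P1(v=0); in:P4
Tick 6: [PARSE:-, VALIDATE:P4(v=6,ok=T), TRANSFORM:P3(v=0,ok=F), EMIT:P2(v=0,ok=F)] out:-; in:-
Tick 7: [PARSE:-, VALIDATE:-, TRANSFORM:P4(v=30,ok=T), EMIT:P3(v=0,ok=F)] out:P2(v=0); in:-
Tick 8: [PARSE:-, VALIDATE:-, TRANSFORM:-, EMIT:P4(v=30,ok=T)] out:P3(v=0); in:-
Tick 9: [PARSE:-, VALIDATE:-, TRANSFORM:-, EMIT:-] out:P4(v=30); in:-
P3: arrives tick 4, valid=False (id=3, id%4=3), emit tick 8, final value 0

Answer: 8 0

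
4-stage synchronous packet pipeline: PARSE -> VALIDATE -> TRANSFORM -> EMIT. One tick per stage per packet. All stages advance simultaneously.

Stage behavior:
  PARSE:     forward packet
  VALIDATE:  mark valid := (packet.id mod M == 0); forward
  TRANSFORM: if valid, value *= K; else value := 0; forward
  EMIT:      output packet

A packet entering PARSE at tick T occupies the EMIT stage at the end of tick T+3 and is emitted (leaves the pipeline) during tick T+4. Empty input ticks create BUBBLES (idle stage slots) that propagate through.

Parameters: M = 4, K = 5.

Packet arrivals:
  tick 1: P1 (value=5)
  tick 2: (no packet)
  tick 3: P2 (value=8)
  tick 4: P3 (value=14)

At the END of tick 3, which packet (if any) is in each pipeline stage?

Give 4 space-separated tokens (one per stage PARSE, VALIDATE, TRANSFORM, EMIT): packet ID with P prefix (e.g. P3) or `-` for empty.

Answer: P2 - P1 -

Derivation:
Tick 1: [PARSE:P1(v=5,ok=F), VALIDATE:-, TRANSFORM:-, EMIT:-] out:-; in:P1
Tick 2: [PARSE:-, VALIDATE:P1(v=5,ok=F), TRANSFORM:-, EMIT:-] out:-; in:-
Tick 3: [PARSE:P2(v=8,ok=F), VALIDATE:-, TRANSFORM:P1(v=0,ok=F), EMIT:-] out:-; in:P2
At end of tick 3: ['P2', '-', 'P1', '-']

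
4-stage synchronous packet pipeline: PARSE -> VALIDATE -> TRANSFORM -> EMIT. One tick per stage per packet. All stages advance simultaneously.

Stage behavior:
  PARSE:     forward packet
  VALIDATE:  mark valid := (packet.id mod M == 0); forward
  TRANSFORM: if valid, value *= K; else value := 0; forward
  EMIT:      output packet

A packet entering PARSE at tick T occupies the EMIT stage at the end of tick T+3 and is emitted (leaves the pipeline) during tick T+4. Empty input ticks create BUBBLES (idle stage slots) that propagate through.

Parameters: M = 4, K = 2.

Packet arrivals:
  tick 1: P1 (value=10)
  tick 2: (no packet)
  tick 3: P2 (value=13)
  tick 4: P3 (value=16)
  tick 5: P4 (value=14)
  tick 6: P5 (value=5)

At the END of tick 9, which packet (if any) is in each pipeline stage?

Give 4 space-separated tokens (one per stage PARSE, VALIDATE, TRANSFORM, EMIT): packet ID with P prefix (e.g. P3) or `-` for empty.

Tick 1: [PARSE:P1(v=10,ok=F), VALIDATE:-, TRANSFORM:-, EMIT:-] out:-; in:P1
Tick 2: [PARSE:-, VALIDATE:P1(v=10,ok=F), TRANSFORM:-, EMIT:-] out:-; in:-
Tick 3: [PARSE:P2(v=13,ok=F), VALIDATE:-, TRANSFORM:P1(v=0,ok=F), EMIT:-] out:-; in:P2
Tick 4: [PARSE:P3(v=16,ok=F), VALIDATE:P2(v=13,ok=F), TRANSFORM:-, EMIT:P1(v=0,ok=F)] out:-; in:P3
Tick 5: [PARSE:P4(v=14,ok=F), VALIDATE:P3(v=16,ok=F), TRANSFORM:P2(v=0,ok=F), EMIT:-] out:P1(v=0); in:P4
Tick 6: [PARSE:P5(v=5,ok=F), VALIDATE:P4(v=14,ok=T), TRANSFORM:P3(v=0,ok=F), EMIT:P2(v=0,ok=F)] out:-; in:P5
Tick 7: [PARSE:-, VALIDATE:P5(v=5,ok=F), TRANSFORM:P4(v=28,ok=T), EMIT:P3(v=0,ok=F)] out:P2(v=0); in:-
Tick 8: [PARSE:-, VALIDATE:-, TRANSFORM:P5(v=0,ok=F), EMIT:P4(v=28,ok=T)] out:P3(v=0); in:-
Tick 9: [PARSE:-, VALIDATE:-, TRANSFORM:-, EMIT:P5(v=0,ok=F)] out:P4(v=28); in:-
At end of tick 9: ['-', '-', '-', 'P5']

Answer: - - - P5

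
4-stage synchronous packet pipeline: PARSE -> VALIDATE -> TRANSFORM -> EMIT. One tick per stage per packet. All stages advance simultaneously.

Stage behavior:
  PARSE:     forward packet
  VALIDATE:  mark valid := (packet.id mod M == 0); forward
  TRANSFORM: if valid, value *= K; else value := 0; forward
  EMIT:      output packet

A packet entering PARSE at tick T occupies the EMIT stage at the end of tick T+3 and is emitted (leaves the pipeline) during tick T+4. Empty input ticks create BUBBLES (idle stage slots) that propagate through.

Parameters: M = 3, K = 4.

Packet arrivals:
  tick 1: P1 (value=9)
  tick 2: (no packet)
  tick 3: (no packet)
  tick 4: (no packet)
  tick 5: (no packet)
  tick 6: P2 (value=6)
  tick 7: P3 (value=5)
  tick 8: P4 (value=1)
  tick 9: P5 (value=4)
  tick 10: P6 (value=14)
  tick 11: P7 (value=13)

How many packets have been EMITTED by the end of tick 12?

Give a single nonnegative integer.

Answer: 4

Derivation:
Tick 1: [PARSE:P1(v=9,ok=F), VALIDATE:-, TRANSFORM:-, EMIT:-] out:-; in:P1
Tick 2: [PARSE:-, VALIDATE:P1(v=9,ok=F), TRANSFORM:-, EMIT:-] out:-; in:-
Tick 3: [PARSE:-, VALIDATE:-, TRANSFORM:P1(v=0,ok=F), EMIT:-] out:-; in:-
Tick 4: [PARSE:-, VALIDATE:-, TRANSFORM:-, EMIT:P1(v=0,ok=F)] out:-; in:-
Tick 5: [PARSE:-, VALIDATE:-, TRANSFORM:-, EMIT:-] out:P1(v=0); in:-
Tick 6: [PARSE:P2(v=6,ok=F), VALIDATE:-, TRANSFORM:-, EMIT:-] out:-; in:P2
Tick 7: [PARSE:P3(v=5,ok=F), VALIDATE:P2(v=6,ok=F), TRANSFORM:-, EMIT:-] out:-; in:P3
Tick 8: [PARSE:P4(v=1,ok=F), VALIDATE:P3(v=5,ok=T), TRANSFORM:P2(v=0,ok=F), EMIT:-] out:-; in:P4
Tick 9: [PARSE:P5(v=4,ok=F), VALIDATE:P4(v=1,ok=F), TRANSFORM:P3(v=20,ok=T), EMIT:P2(v=0,ok=F)] out:-; in:P5
Tick 10: [PARSE:P6(v=14,ok=F), VALIDATE:P5(v=4,ok=F), TRANSFORM:P4(v=0,ok=F), EMIT:P3(v=20,ok=T)] out:P2(v=0); in:P6
Tick 11: [PARSE:P7(v=13,ok=F), VALIDATE:P6(v=14,ok=T), TRANSFORM:P5(v=0,ok=F), EMIT:P4(v=0,ok=F)] out:P3(v=20); in:P7
Tick 12: [PARSE:-, VALIDATE:P7(v=13,ok=F), TRANSFORM:P6(v=56,ok=T), EMIT:P5(v=0,ok=F)] out:P4(v=0); in:-
Emitted by tick 12: ['P1', 'P2', 'P3', 'P4']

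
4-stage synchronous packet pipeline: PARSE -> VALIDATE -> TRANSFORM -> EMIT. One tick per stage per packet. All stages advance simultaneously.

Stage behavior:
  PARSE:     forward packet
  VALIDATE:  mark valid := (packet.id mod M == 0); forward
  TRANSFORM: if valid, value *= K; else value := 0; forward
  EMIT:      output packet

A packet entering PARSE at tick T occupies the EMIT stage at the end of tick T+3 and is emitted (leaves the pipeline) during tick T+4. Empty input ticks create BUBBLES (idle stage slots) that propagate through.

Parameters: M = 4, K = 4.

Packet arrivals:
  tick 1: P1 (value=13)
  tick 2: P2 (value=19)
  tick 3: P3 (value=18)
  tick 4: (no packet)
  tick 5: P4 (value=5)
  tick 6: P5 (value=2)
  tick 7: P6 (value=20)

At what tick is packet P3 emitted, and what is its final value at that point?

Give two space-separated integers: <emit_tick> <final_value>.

Tick 1: [PARSE:P1(v=13,ok=F), VALIDATE:-, TRANSFORM:-, EMIT:-] out:-; in:P1
Tick 2: [PARSE:P2(v=19,ok=F), VALIDATE:P1(v=13,ok=F), TRANSFORM:-, EMIT:-] out:-; in:P2
Tick 3: [PARSE:P3(v=18,ok=F), VALIDATE:P2(v=19,ok=F), TRANSFORM:P1(v=0,ok=F), EMIT:-] out:-; in:P3
Tick 4: [PARSE:-, VALIDATE:P3(v=18,ok=F), TRANSFORM:P2(v=0,ok=F), EMIT:P1(v=0,ok=F)] out:-; in:-
Tick 5: [PARSE:P4(v=5,ok=F), VALIDATE:-, TRANSFORM:P3(v=0,ok=F), EMIT:P2(v=0,ok=F)] out:P1(v=0); in:P4
Tick 6: [PARSE:P5(v=2,ok=F), VALIDATE:P4(v=5,ok=T), TRANSFORM:-, EMIT:P3(v=0,ok=F)] out:P2(v=0); in:P5
Tick 7: [PARSE:P6(v=20,ok=F), VALIDATE:P5(v=2,ok=F), TRANSFORM:P4(v=20,ok=T), EMIT:-] out:P3(v=0); in:P6
Tick 8: [PARSE:-, VALIDATE:P6(v=20,ok=F), TRANSFORM:P5(v=0,ok=F), EMIT:P4(v=20,ok=T)] out:-; in:-
Tick 9: [PARSE:-, VALIDATE:-, TRANSFORM:P6(v=0,ok=F), EMIT:P5(v=0,ok=F)] out:P4(v=20); in:-
Tick 10: [PARSE:-, VALIDATE:-, TRANSFORM:-, EMIT:P6(v=0,ok=F)] out:P5(v=0); in:-
Tick 11: [PARSE:-, VALIDATE:-, TRANSFORM:-, EMIT:-] out:P6(v=0); in:-
P3: arrives tick 3, valid=False (id=3, id%4=3), emit tick 7, final value 0

Answer: 7 0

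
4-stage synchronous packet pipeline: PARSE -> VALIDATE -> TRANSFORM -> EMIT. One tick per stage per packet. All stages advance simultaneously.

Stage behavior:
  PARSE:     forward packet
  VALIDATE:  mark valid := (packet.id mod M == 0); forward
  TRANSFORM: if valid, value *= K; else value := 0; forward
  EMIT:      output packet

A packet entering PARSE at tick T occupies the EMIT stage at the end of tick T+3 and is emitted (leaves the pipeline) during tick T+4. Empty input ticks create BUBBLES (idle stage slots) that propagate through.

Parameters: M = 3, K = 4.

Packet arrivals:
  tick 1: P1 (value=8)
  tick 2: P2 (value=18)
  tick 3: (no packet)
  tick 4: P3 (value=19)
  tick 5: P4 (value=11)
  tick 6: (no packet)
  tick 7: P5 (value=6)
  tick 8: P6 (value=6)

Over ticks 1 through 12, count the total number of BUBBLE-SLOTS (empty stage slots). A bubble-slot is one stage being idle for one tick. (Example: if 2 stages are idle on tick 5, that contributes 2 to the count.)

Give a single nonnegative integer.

Answer: 24

Derivation:
Tick 1: [PARSE:P1(v=8,ok=F), VALIDATE:-, TRANSFORM:-, EMIT:-] out:-; bubbles=3
Tick 2: [PARSE:P2(v=18,ok=F), VALIDATE:P1(v=8,ok=F), TRANSFORM:-, EMIT:-] out:-; bubbles=2
Tick 3: [PARSE:-, VALIDATE:P2(v=18,ok=F), TRANSFORM:P1(v=0,ok=F), EMIT:-] out:-; bubbles=2
Tick 4: [PARSE:P3(v=19,ok=F), VALIDATE:-, TRANSFORM:P2(v=0,ok=F), EMIT:P1(v=0,ok=F)] out:-; bubbles=1
Tick 5: [PARSE:P4(v=11,ok=F), VALIDATE:P3(v=19,ok=T), TRANSFORM:-, EMIT:P2(v=0,ok=F)] out:P1(v=0); bubbles=1
Tick 6: [PARSE:-, VALIDATE:P4(v=11,ok=F), TRANSFORM:P3(v=76,ok=T), EMIT:-] out:P2(v=0); bubbles=2
Tick 7: [PARSE:P5(v=6,ok=F), VALIDATE:-, TRANSFORM:P4(v=0,ok=F), EMIT:P3(v=76,ok=T)] out:-; bubbles=1
Tick 8: [PARSE:P6(v=6,ok=F), VALIDATE:P5(v=6,ok=F), TRANSFORM:-, EMIT:P4(v=0,ok=F)] out:P3(v=76); bubbles=1
Tick 9: [PARSE:-, VALIDATE:P6(v=6,ok=T), TRANSFORM:P5(v=0,ok=F), EMIT:-] out:P4(v=0); bubbles=2
Tick 10: [PARSE:-, VALIDATE:-, TRANSFORM:P6(v=24,ok=T), EMIT:P5(v=0,ok=F)] out:-; bubbles=2
Tick 11: [PARSE:-, VALIDATE:-, TRANSFORM:-, EMIT:P6(v=24,ok=T)] out:P5(v=0); bubbles=3
Tick 12: [PARSE:-, VALIDATE:-, TRANSFORM:-, EMIT:-] out:P6(v=24); bubbles=4
Total bubble-slots: 24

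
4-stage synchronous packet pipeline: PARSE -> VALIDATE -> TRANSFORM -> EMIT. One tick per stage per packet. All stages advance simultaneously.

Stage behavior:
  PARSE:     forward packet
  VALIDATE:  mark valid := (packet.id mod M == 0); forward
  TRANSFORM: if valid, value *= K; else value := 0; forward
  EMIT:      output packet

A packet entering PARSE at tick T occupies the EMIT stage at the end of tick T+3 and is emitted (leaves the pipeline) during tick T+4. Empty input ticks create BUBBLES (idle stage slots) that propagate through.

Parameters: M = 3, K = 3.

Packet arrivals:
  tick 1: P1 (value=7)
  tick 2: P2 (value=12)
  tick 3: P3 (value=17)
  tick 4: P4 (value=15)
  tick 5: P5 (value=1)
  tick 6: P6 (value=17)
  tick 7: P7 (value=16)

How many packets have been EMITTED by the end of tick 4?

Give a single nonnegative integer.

Answer: 0

Derivation:
Tick 1: [PARSE:P1(v=7,ok=F), VALIDATE:-, TRANSFORM:-, EMIT:-] out:-; in:P1
Tick 2: [PARSE:P2(v=12,ok=F), VALIDATE:P1(v=7,ok=F), TRANSFORM:-, EMIT:-] out:-; in:P2
Tick 3: [PARSE:P3(v=17,ok=F), VALIDATE:P2(v=12,ok=F), TRANSFORM:P1(v=0,ok=F), EMIT:-] out:-; in:P3
Tick 4: [PARSE:P4(v=15,ok=F), VALIDATE:P3(v=17,ok=T), TRANSFORM:P2(v=0,ok=F), EMIT:P1(v=0,ok=F)] out:-; in:P4
Emitted by tick 4: []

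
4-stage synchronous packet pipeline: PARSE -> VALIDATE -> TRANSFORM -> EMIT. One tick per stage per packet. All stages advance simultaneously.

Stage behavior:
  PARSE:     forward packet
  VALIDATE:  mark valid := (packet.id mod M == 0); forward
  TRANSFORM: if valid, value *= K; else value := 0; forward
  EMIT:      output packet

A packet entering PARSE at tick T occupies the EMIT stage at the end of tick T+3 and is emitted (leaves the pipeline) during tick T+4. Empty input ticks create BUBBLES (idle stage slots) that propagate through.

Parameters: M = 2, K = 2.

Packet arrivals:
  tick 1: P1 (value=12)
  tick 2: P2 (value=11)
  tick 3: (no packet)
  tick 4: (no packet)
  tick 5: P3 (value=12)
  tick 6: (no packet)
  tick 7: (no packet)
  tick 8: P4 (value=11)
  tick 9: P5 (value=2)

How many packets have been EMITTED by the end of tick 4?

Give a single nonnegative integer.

Tick 1: [PARSE:P1(v=12,ok=F), VALIDATE:-, TRANSFORM:-, EMIT:-] out:-; in:P1
Tick 2: [PARSE:P2(v=11,ok=F), VALIDATE:P1(v=12,ok=F), TRANSFORM:-, EMIT:-] out:-; in:P2
Tick 3: [PARSE:-, VALIDATE:P2(v=11,ok=T), TRANSFORM:P1(v=0,ok=F), EMIT:-] out:-; in:-
Tick 4: [PARSE:-, VALIDATE:-, TRANSFORM:P2(v=22,ok=T), EMIT:P1(v=0,ok=F)] out:-; in:-
Emitted by tick 4: []

Answer: 0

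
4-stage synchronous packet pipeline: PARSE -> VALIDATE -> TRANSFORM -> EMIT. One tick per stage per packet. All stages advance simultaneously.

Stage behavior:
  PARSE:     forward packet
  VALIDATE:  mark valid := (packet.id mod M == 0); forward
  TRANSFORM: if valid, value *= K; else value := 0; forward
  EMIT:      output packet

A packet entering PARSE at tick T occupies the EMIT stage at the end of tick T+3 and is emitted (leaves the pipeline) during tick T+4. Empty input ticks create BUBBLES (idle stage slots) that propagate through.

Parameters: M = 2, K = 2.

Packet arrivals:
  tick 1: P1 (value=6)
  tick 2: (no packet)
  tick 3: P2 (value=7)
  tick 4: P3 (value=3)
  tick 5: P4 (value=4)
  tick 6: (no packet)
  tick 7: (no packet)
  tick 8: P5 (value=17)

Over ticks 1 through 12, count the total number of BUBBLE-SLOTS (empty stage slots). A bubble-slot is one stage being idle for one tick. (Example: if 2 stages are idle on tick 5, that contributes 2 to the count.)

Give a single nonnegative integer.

Answer: 28

Derivation:
Tick 1: [PARSE:P1(v=6,ok=F), VALIDATE:-, TRANSFORM:-, EMIT:-] out:-; bubbles=3
Tick 2: [PARSE:-, VALIDATE:P1(v=6,ok=F), TRANSFORM:-, EMIT:-] out:-; bubbles=3
Tick 3: [PARSE:P2(v=7,ok=F), VALIDATE:-, TRANSFORM:P1(v=0,ok=F), EMIT:-] out:-; bubbles=2
Tick 4: [PARSE:P3(v=3,ok=F), VALIDATE:P2(v=7,ok=T), TRANSFORM:-, EMIT:P1(v=0,ok=F)] out:-; bubbles=1
Tick 5: [PARSE:P4(v=4,ok=F), VALIDATE:P3(v=3,ok=F), TRANSFORM:P2(v=14,ok=T), EMIT:-] out:P1(v=0); bubbles=1
Tick 6: [PARSE:-, VALIDATE:P4(v=4,ok=T), TRANSFORM:P3(v=0,ok=F), EMIT:P2(v=14,ok=T)] out:-; bubbles=1
Tick 7: [PARSE:-, VALIDATE:-, TRANSFORM:P4(v=8,ok=T), EMIT:P3(v=0,ok=F)] out:P2(v=14); bubbles=2
Tick 8: [PARSE:P5(v=17,ok=F), VALIDATE:-, TRANSFORM:-, EMIT:P4(v=8,ok=T)] out:P3(v=0); bubbles=2
Tick 9: [PARSE:-, VALIDATE:P5(v=17,ok=F), TRANSFORM:-, EMIT:-] out:P4(v=8); bubbles=3
Tick 10: [PARSE:-, VALIDATE:-, TRANSFORM:P5(v=0,ok=F), EMIT:-] out:-; bubbles=3
Tick 11: [PARSE:-, VALIDATE:-, TRANSFORM:-, EMIT:P5(v=0,ok=F)] out:-; bubbles=3
Tick 12: [PARSE:-, VALIDATE:-, TRANSFORM:-, EMIT:-] out:P5(v=0); bubbles=4
Total bubble-slots: 28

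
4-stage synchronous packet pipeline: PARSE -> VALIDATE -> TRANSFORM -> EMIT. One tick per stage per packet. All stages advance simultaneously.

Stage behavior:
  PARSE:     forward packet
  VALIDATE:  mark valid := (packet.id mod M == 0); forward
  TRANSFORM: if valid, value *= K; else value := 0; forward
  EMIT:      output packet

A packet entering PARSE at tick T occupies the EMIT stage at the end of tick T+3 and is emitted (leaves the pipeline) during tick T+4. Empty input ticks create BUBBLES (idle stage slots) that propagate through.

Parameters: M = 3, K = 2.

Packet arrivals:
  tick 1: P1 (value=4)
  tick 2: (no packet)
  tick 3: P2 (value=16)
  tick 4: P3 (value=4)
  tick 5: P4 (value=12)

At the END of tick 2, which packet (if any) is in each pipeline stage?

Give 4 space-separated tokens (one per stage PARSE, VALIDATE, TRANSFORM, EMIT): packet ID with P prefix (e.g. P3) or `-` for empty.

Answer: - P1 - -

Derivation:
Tick 1: [PARSE:P1(v=4,ok=F), VALIDATE:-, TRANSFORM:-, EMIT:-] out:-; in:P1
Tick 2: [PARSE:-, VALIDATE:P1(v=4,ok=F), TRANSFORM:-, EMIT:-] out:-; in:-
At end of tick 2: ['-', 'P1', '-', '-']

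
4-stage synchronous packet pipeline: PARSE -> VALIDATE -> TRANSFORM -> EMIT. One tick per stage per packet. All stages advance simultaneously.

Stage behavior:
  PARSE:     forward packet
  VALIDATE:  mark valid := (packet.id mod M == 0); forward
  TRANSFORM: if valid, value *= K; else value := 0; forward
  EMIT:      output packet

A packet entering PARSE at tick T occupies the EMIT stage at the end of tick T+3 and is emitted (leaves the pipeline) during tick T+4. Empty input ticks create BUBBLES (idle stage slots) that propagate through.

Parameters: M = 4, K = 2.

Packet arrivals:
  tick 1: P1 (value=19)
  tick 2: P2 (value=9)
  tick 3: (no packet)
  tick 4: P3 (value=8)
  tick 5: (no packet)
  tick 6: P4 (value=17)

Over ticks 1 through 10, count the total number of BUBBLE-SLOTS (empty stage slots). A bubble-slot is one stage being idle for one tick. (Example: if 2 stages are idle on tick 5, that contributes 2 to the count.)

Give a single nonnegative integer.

Tick 1: [PARSE:P1(v=19,ok=F), VALIDATE:-, TRANSFORM:-, EMIT:-] out:-; bubbles=3
Tick 2: [PARSE:P2(v=9,ok=F), VALIDATE:P1(v=19,ok=F), TRANSFORM:-, EMIT:-] out:-; bubbles=2
Tick 3: [PARSE:-, VALIDATE:P2(v=9,ok=F), TRANSFORM:P1(v=0,ok=F), EMIT:-] out:-; bubbles=2
Tick 4: [PARSE:P3(v=8,ok=F), VALIDATE:-, TRANSFORM:P2(v=0,ok=F), EMIT:P1(v=0,ok=F)] out:-; bubbles=1
Tick 5: [PARSE:-, VALIDATE:P3(v=8,ok=F), TRANSFORM:-, EMIT:P2(v=0,ok=F)] out:P1(v=0); bubbles=2
Tick 6: [PARSE:P4(v=17,ok=F), VALIDATE:-, TRANSFORM:P3(v=0,ok=F), EMIT:-] out:P2(v=0); bubbles=2
Tick 7: [PARSE:-, VALIDATE:P4(v=17,ok=T), TRANSFORM:-, EMIT:P3(v=0,ok=F)] out:-; bubbles=2
Tick 8: [PARSE:-, VALIDATE:-, TRANSFORM:P4(v=34,ok=T), EMIT:-] out:P3(v=0); bubbles=3
Tick 9: [PARSE:-, VALIDATE:-, TRANSFORM:-, EMIT:P4(v=34,ok=T)] out:-; bubbles=3
Tick 10: [PARSE:-, VALIDATE:-, TRANSFORM:-, EMIT:-] out:P4(v=34); bubbles=4
Total bubble-slots: 24

Answer: 24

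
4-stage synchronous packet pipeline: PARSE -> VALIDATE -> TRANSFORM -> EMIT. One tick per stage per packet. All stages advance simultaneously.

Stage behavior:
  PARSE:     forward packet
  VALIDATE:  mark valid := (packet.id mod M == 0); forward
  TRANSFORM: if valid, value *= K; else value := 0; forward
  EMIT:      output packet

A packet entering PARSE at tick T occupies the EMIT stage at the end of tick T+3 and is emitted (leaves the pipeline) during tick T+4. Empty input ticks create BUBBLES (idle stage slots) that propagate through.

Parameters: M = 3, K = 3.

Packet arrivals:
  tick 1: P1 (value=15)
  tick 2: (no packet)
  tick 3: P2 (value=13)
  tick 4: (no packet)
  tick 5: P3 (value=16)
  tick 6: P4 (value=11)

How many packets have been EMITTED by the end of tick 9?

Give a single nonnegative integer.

Answer: 3

Derivation:
Tick 1: [PARSE:P1(v=15,ok=F), VALIDATE:-, TRANSFORM:-, EMIT:-] out:-; in:P1
Tick 2: [PARSE:-, VALIDATE:P1(v=15,ok=F), TRANSFORM:-, EMIT:-] out:-; in:-
Tick 3: [PARSE:P2(v=13,ok=F), VALIDATE:-, TRANSFORM:P1(v=0,ok=F), EMIT:-] out:-; in:P2
Tick 4: [PARSE:-, VALIDATE:P2(v=13,ok=F), TRANSFORM:-, EMIT:P1(v=0,ok=F)] out:-; in:-
Tick 5: [PARSE:P3(v=16,ok=F), VALIDATE:-, TRANSFORM:P2(v=0,ok=F), EMIT:-] out:P1(v=0); in:P3
Tick 6: [PARSE:P4(v=11,ok=F), VALIDATE:P3(v=16,ok=T), TRANSFORM:-, EMIT:P2(v=0,ok=F)] out:-; in:P4
Tick 7: [PARSE:-, VALIDATE:P4(v=11,ok=F), TRANSFORM:P3(v=48,ok=T), EMIT:-] out:P2(v=0); in:-
Tick 8: [PARSE:-, VALIDATE:-, TRANSFORM:P4(v=0,ok=F), EMIT:P3(v=48,ok=T)] out:-; in:-
Tick 9: [PARSE:-, VALIDATE:-, TRANSFORM:-, EMIT:P4(v=0,ok=F)] out:P3(v=48); in:-
Emitted by tick 9: ['P1', 'P2', 'P3']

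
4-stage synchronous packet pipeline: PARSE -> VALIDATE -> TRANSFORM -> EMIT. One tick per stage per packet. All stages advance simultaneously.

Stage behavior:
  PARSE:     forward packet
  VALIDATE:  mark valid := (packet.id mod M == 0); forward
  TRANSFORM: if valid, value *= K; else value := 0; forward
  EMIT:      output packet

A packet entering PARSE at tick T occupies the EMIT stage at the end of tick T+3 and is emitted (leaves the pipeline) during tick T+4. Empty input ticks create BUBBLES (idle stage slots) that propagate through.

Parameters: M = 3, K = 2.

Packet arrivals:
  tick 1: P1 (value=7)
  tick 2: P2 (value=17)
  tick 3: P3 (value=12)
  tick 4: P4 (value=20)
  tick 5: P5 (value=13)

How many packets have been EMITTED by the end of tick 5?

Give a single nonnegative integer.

Answer: 1

Derivation:
Tick 1: [PARSE:P1(v=7,ok=F), VALIDATE:-, TRANSFORM:-, EMIT:-] out:-; in:P1
Tick 2: [PARSE:P2(v=17,ok=F), VALIDATE:P1(v=7,ok=F), TRANSFORM:-, EMIT:-] out:-; in:P2
Tick 3: [PARSE:P3(v=12,ok=F), VALIDATE:P2(v=17,ok=F), TRANSFORM:P1(v=0,ok=F), EMIT:-] out:-; in:P3
Tick 4: [PARSE:P4(v=20,ok=F), VALIDATE:P3(v=12,ok=T), TRANSFORM:P2(v=0,ok=F), EMIT:P1(v=0,ok=F)] out:-; in:P4
Tick 5: [PARSE:P5(v=13,ok=F), VALIDATE:P4(v=20,ok=F), TRANSFORM:P3(v=24,ok=T), EMIT:P2(v=0,ok=F)] out:P1(v=0); in:P5
Emitted by tick 5: ['P1']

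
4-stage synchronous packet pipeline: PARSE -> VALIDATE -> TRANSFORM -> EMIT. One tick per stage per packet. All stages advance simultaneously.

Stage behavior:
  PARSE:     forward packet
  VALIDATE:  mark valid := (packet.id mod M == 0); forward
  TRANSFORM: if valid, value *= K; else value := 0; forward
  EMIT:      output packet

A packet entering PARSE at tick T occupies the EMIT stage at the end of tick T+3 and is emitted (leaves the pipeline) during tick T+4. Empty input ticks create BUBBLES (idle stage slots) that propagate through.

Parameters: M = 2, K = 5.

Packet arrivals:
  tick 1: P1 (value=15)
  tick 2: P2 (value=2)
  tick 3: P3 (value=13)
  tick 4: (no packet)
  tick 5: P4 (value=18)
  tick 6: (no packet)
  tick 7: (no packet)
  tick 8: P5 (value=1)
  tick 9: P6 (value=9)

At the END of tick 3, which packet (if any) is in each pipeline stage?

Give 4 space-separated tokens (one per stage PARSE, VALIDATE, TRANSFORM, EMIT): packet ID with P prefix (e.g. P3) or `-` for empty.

Answer: P3 P2 P1 -

Derivation:
Tick 1: [PARSE:P1(v=15,ok=F), VALIDATE:-, TRANSFORM:-, EMIT:-] out:-; in:P1
Tick 2: [PARSE:P2(v=2,ok=F), VALIDATE:P1(v=15,ok=F), TRANSFORM:-, EMIT:-] out:-; in:P2
Tick 3: [PARSE:P3(v=13,ok=F), VALIDATE:P2(v=2,ok=T), TRANSFORM:P1(v=0,ok=F), EMIT:-] out:-; in:P3
At end of tick 3: ['P3', 'P2', 'P1', '-']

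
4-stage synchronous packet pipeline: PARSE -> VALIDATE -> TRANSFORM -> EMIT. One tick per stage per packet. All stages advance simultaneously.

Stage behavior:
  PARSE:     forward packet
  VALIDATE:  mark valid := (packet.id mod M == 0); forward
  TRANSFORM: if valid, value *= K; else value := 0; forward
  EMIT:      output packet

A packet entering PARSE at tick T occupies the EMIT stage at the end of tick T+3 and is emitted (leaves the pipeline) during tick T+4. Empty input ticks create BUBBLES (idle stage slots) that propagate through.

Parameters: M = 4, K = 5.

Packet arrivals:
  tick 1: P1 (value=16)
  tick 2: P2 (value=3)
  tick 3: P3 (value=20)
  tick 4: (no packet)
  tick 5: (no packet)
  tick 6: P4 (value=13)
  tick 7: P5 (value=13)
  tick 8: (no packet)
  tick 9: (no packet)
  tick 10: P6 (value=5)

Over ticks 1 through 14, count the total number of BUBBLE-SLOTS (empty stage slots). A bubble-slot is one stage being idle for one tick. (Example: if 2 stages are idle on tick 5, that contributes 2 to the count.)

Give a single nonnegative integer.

Tick 1: [PARSE:P1(v=16,ok=F), VALIDATE:-, TRANSFORM:-, EMIT:-] out:-; bubbles=3
Tick 2: [PARSE:P2(v=3,ok=F), VALIDATE:P1(v=16,ok=F), TRANSFORM:-, EMIT:-] out:-; bubbles=2
Tick 3: [PARSE:P3(v=20,ok=F), VALIDATE:P2(v=3,ok=F), TRANSFORM:P1(v=0,ok=F), EMIT:-] out:-; bubbles=1
Tick 4: [PARSE:-, VALIDATE:P3(v=20,ok=F), TRANSFORM:P2(v=0,ok=F), EMIT:P1(v=0,ok=F)] out:-; bubbles=1
Tick 5: [PARSE:-, VALIDATE:-, TRANSFORM:P3(v=0,ok=F), EMIT:P2(v=0,ok=F)] out:P1(v=0); bubbles=2
Tick 6: [PARSE:P4(v=13,ok=F), VALIDATE:-, TRANSFORM:-, EMIT:P3(v=0,ok=F)] out:P2(v=0); bubbles=2
Tick 7: [PARSE:P5(v=13,ok=F), VALIDATE:P4(v=13,ok=T), TRANSFORM:-, EMIT:-] out:P3(v=0); bubbles=2
Tick 8: [PARSE:-, VALIDATE:P5(v=13,ok=F), TRANSFORM:P4(v=65,ok=T), EMIT:-] out:-; bubbles=2
Tick 9: [PARSE:-, VALIDATE:-, TRANSFORM:P5(v=0,ok=F), EMIT:P4(v=65,ok=T)] out:-; bubbles=2
Tick 10: [PARSE:P6(v=5,ok=F), VALIDATE:-, TRANSFORM:-, EMIT:P5(v=0,ok=F)] out:P4(v=65); bubbles=2
Tick 11: [PARSE:-, VALIDATE:P6(v=5,ok=F), TRANSFORM:-, EMIT:-] out:P5(v=0); bubbles=3
Tick 12: [PARSE:-, VALIDATE:-, TRANSFORM:P6(v=0,ok=F), EMIT:-] out:-; bubbles=3
Tick 13: [PARSE:-, VALIDATE:-, TRANSFORM:-, EMIT:P6(v=0,ok=F)] out:-; bubbles=3
Tick 14: [PARSE:-, VALIDATE:-, TRANSFORM:-, EMIT:-] out:P6(v=0); bubbles=4
Total bubble-slots: 32

Answer: 32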